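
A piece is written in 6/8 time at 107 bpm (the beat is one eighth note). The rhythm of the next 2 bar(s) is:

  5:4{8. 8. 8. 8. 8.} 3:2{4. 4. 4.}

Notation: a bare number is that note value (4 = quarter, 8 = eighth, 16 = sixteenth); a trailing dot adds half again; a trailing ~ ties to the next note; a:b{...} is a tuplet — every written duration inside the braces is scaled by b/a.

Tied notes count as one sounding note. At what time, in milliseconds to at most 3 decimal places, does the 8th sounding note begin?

1. 0.0ms @ 0 + 672.897ms (6/5)
2. 672.897ms @ 6/5 + 672.897ms (6/5)
3. 1345.794ms @ 12/5 + 672.897ms (6/5)
4. 2018.692ms @ 18/5 + 672.897ms (6/5)
5. 2691.589ms @ 24/5 + 672.897ms (6/5)
6. 3364.486ms @ 6 + 1121.495ms (2)
7. 4485.981ms @ 8 + 1121.495ms (2)
8. 5607.477ms @ 10 + 1121.495ms (2)

note 8 onset = 10b = 5607.477ms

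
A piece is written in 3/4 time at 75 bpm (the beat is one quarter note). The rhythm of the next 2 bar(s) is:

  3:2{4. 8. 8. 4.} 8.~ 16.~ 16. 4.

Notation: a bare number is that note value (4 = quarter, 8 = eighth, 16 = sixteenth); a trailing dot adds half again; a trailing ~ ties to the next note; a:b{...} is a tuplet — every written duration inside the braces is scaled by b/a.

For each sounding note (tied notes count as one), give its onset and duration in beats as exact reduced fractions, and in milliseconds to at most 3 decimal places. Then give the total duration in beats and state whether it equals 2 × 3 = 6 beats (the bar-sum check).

1) 0.0ms=0b +800.0ms=1b
2) 800.0ms=1b +400.0ms=1/2b
3) 1200.0ms=3/2b +400.0ms=1/2b
4) 1600.0ms=2b +800.0ms=1b
5) 2400.0ms=3b +1200.0ms=3/2b
6) 3600.0ms=9/2b +1200.0ms=3/2b
Σ=6b of 6 (75bpm 3/4) — PASS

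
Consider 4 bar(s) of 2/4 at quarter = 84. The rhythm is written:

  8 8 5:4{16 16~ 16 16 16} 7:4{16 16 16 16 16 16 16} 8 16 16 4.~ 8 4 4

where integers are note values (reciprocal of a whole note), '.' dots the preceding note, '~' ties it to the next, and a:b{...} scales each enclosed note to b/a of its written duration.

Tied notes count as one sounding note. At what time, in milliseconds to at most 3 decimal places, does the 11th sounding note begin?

note 11 onset = 18/7b = 1836.735ms

1. 0.0ms @ 0 + 357.143ms (1/2)
2. 357.143ms @ 1/2 + 357.143ms (1/2)
3. 714.286ms @ 1 + 142.857ms (1/5)
4. 857.143ms @ 6/5 + 285.714ms (2/5)
5. 1142.857ms @ 8/5 + 142.857ms (1/5)
6. 1285.714ms @ 9/5 + 142.857ms (1/5)
7. 1428.571ms @ 2 + 102.041ms (1/7)
8. 1530.612ms @ 15/7 + 102.041ms (1/7)
9. 1632.653ms @ 16/7 + 102.041ms (1/7)
10. 1734.694ms @ 17/7 + 102.041ms (1/7)
11. 1836.735ms @ 18/7 + 102.041ms (1/7)
12. 1938.776ms @ 19/7 + 102.041ms (1/7)
13. 2040.816ms @ 20/7 + 102.041ms (1/7)
14. 2142.857ms @ 3 + 357.143ms (1/2)
15. 2500.0ms @ 7/2 + 178.571ms (1/4)
16. 2678.571ms @ 15/4 + 178.571ms (1/4)
17. 2857.143ms @ 4 + 1428.571ms (2)
18. 4285.714ms @ 6 + 714.286ms (1)
19. 5000.0ms @ 7 + 714.286ms (1)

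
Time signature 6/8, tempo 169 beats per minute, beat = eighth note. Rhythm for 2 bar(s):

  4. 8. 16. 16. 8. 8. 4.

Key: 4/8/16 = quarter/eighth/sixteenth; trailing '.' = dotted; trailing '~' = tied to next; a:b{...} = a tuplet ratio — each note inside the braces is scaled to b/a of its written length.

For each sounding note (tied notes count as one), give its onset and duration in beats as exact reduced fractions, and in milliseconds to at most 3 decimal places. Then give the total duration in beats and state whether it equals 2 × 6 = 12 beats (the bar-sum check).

1) 0.0ms=0b +1065.089ms=3b
2) 1065.089ms=3b +532.544ms=3/2b
3) 1597.633ms=9/2b +266.272ms=3/4b
4) 1863.905ms=21/4b +266.272ms=3/4b
5) 2130.178ms=6b +532.544ms=3/2b
6) 2662.722ms=15/2b +532.544ms=3/2b
7) 3195.266ms=9b +1065.089ms=3b
Σ=12b of 12 (169bpm 6/8) — PASS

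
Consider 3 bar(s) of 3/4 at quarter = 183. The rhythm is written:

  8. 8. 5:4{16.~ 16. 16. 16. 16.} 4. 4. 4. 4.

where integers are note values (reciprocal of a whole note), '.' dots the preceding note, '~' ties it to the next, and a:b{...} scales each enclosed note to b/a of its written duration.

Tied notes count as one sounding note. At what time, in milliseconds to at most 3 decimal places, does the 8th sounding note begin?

1. 0.0ms @ 0 + 245.902ms (3/4)
2. 245.902ms @ 3/4 + 245.902ms (3/4)
3. 491.803ms @ 3/2 + 196.721ms (3/5)
4. 688.525ms @ 21/10 + 98.361ms (3/10)
5. 786.885ms @ 12/5 + 98.361ms (3/10)
6. 885.246ms @ 27/10 + 98.361ms (3/10)
7. 983.607ms @ 3 + 491.803ms (3/2)
8. 1475.41ms @ 9/2 + 491.803ms (3/2)
9. 1967.213ms @ 6 + 491.803ms (3/2)
10. 2459.016ms @ 15/2 + 491.803ms (3/2)

note 8 onset = 9/2b = 1475.41ms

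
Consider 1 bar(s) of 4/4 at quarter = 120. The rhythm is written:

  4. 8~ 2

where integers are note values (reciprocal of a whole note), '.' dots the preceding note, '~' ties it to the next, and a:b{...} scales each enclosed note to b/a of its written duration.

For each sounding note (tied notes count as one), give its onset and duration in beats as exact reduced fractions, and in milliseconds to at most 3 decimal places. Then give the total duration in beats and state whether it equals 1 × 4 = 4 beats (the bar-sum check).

1) 0.0ms=0b +750.0ms=3/2b
2) 750.0ms=3/2b +1250.0ms=5/2b
Σ=4b of 4 (120bpm 4/4) — PASS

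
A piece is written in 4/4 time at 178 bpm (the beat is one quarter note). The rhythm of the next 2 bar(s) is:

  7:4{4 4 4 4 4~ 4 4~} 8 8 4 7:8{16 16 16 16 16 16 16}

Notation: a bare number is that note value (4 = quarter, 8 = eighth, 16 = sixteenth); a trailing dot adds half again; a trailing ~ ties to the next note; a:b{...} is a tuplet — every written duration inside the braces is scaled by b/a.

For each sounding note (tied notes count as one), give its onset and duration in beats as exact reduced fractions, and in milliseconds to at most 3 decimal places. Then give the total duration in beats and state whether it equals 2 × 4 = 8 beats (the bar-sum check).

1) 0.0ms=0b +192.616ms=4/7b
2) 192.616ms=4/7b +192.616ms=4/7b
3) 385.233ms=8/7b +192.616ms=4/7b
4) 577.849ms=12/7b +192.616ms=4/7b
5) 770.465ms=16/7b +385.233ms=8/7b
6) 1155.698ms=24/7b +361.156ms=15/14b
7) 1516.854ms=9/2b +168.539ms=1/2b
8) 1685.393ms=5b +337.079ms=1b
9) 2022.472ms=6b +96.308ms=2/7b
10) 2118.78ms=44/7b +96.308ms=2/7b
11) 2215.088ms=46/7b +96.308ms=2/7b
12) 2311.396ms=48/7b +96.308ms=2/7b
13) 2407.705ms=50/7b +96.308ms=2/7b
14) 2504.013ms=52/7b +96.308ms=2/7b
15) 2600.321ms=54/7b +96.308ms=2/7b
Σ=8b of 8 (178bpm 4/4) — PASS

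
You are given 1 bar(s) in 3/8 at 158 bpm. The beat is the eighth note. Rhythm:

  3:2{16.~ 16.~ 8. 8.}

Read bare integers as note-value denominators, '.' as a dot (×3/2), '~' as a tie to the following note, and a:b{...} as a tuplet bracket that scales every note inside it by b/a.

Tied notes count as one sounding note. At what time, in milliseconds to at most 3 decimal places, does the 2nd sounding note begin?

note 2 onset = 2b = 759.494ms

1. 0.0ms @ 0 + 759.494ms (2)
2. 759.494ms @ 2 + 379.747ms (1)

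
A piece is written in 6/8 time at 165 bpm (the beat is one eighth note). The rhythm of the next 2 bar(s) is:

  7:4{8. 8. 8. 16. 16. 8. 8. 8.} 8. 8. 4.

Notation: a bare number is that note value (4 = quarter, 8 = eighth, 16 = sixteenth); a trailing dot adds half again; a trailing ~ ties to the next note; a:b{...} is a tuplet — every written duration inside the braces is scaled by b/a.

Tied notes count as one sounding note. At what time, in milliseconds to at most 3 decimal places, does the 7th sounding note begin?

1. 0.0ms @ 0 + 311.688ms (6/7)
2. 311.688ms @ 6/7 + 311.688ms (6/7)
3. 623.377ms @ 12/7 + 311.688ms (6/7)
4. 935.065ms @ 18/7 + 155.844ms (3/7)
5. 1090.909ms @ 3 + 155.844ms (3/7)
6. 1246.753ms @ 24/7 + 311.688ms (6/7)
7. 1558.442ms @ 30/7 + 311.688ms (6/7)
8. 1870.13ms @ 36/7 + 311.688ms (6/7)
9. 2181.818ms @ 6 + 545.455ms (3/2)
10. 2727.273ms @ 15/2 + 545.455ms (3/2)
11. 3272.727ms @ 9 + 1090.909ms (3)

note 7 onset = 30/7b = 1558.442ms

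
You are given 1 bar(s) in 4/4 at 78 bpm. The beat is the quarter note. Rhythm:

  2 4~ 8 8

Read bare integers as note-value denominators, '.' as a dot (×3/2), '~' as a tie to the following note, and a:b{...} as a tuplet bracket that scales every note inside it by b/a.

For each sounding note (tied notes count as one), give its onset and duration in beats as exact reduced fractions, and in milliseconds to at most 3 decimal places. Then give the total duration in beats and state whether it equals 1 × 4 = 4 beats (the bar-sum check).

1) 0.0ms=0b +1538.462ms=2b
2) 1538.462ms=2b +1153.846ms=3/2b
3) 2692.308ms=7/2b +384.615ms=1/2b
Σ=4b of 4 (78bpm 4/4) — PASS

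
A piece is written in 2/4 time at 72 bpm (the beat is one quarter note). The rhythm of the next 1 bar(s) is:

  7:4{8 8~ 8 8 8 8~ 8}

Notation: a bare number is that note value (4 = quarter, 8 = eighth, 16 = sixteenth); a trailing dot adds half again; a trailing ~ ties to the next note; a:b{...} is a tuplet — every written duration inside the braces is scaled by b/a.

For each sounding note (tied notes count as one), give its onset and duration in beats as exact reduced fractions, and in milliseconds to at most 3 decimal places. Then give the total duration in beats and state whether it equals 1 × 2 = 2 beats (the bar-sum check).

1) 0.0ms=0b +238.095ms=2/7b
2) 238.095ms=2/7b +476.19ms=4/7b
3) 714.286ms=6/7b +238.095ms=2/7b
4) 952.381ms=8/7b +238.095ms=2/7b
5) 1190.476ms=10/7b +476.19ms=4/7b
Σ=2b of 2 (72bpm 2/4) — PASS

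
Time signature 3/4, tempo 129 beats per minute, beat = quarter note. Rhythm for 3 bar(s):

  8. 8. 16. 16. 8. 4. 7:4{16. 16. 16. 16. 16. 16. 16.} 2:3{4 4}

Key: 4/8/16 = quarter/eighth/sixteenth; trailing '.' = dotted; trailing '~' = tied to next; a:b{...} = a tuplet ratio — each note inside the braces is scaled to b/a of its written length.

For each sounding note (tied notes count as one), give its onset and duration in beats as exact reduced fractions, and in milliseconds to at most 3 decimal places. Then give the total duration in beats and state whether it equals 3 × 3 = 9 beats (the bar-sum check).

1) 0.0ms=0b +348.837ms=3/4b
2) 348.837ms=3/4b +348.837ms=3/4b
3) 697.674ms=3/2b +174.419ms=3/8b
4) 872.093ms=15/8b +174.419ms=3/8b
5) 1046.512ms=9/4b +348.837ms=3/4b
6) 1395.349ms=3b +697.674ms=3/2b
7) 2093.023ms=9/2b +99.668ms=3/14b
8) 2192.691ms=33/7b +99.668ms=3/14b
9) 2292.359ms=69/14b +99.668ms=3/14b
10) 2392.027ms=36/7b +99.668ms=3/14b
11) 2491.694ms=75/14b +99.668ms=3/14b
12) 2591.362ms=39/7b +99.668ms=3/14b
13) 2691.03ms=81/14b +99.668ms=3/14b
14) 2790.698ms=6b +697.674ms=3/2b
15) 3488.372ms=15/2b +697.674ms=3/2b
Σ=9b of 9 (129bpm 3/4) — PASS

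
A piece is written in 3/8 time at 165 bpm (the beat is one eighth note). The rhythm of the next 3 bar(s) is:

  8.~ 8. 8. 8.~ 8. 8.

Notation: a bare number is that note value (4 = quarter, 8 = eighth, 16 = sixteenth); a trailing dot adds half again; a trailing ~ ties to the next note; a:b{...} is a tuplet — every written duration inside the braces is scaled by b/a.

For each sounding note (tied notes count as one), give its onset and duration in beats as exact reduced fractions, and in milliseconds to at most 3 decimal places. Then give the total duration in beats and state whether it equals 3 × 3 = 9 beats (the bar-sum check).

1) 0.0ms=0b +1090.909ms=3b
2) 1090.909ms=3b +545.455ms=3/2b
3) 1636.364ms=9/2b +1090.909ms=3b
4) 2727.273ms=15/2b +545.455ms=3/2b
Σ=9b of 9 (165bpm 3/8) — PASS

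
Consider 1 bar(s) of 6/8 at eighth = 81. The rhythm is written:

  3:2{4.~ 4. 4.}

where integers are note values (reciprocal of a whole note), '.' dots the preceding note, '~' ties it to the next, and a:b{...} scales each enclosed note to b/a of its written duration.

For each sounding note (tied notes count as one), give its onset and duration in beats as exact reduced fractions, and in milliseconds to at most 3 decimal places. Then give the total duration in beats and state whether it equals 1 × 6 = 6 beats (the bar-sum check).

1) 0.0ms=0b +2962.963ms=4b
2) 2962.963ms=4b +1481.481ms=2b
Σ=6b of 6 (81bpm 6/8) — PASS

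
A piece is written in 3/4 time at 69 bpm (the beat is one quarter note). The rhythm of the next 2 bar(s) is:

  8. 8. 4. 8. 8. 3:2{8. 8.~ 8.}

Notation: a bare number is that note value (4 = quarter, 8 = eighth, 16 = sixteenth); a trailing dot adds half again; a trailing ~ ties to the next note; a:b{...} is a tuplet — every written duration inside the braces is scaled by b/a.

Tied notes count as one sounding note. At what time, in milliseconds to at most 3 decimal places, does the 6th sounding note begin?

1. 0.0ms @ 0 + 652.174ms (3/4)
2. 652.174ms @ 3/4 + 652.174ms (3/4)
3. 1304.348ms @ 3/2 + 1304.348ms (3/2)
4. 2608.696ms @ 3 + 652.174ms (3/4)
5. 3260.87ms @ 15/4 + 652.174ms (3/4)
6. 3913.043ms @ 9/2 + 434.783ms (1/2)
7. 4347.826ms @ 5 + 869.565ms (1)

note 6 onset = 9/2b = 3913.043ms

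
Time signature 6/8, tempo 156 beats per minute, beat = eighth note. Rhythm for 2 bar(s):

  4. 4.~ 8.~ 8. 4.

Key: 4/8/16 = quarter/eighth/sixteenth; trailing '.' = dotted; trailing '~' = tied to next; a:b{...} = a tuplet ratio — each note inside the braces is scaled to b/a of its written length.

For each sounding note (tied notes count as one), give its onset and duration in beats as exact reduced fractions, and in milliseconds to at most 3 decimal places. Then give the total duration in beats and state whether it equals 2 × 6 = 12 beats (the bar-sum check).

1) 0.0ms=0b +1153.846ms=3b
2) 1153.846ms=3b +2307.692ms=6b
3) 3461.538ms=9b +1153.846ms=3b
Σ=12b of 12 (156bpm 6/8) — PASS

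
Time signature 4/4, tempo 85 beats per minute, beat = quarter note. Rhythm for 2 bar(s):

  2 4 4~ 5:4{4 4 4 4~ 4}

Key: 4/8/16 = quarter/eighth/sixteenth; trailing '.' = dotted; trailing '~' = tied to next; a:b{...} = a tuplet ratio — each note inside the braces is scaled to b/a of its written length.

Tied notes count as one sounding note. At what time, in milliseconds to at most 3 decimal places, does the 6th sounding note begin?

1. 0.0ms @ 0 + 1411.765ms (2)
2. 1411.765ms @ 2 + 705.882ms (1)
3. 2117.647ms @ 3 + 1270.588ms (9/5)
4. 3388.235ms @ 24/5 + 564.706ms (4/5)
5. 3952.941ms @ 28/5 + 564.706ms (4/5)
6. 4517.647ms @ 32/5 + 1129.412ms (8/5)

note 6 onset = 32/5b = 4517.647ms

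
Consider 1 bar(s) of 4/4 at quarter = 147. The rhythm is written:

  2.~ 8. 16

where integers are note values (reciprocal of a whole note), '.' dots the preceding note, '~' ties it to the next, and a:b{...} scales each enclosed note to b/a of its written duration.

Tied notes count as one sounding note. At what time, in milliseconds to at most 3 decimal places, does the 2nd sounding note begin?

1. 0.0ms @ 0 + 1530.612ms (15/4)
2. 1530.612ms @ 15/4 + 102.041ms (1/4)

note 2 onset = 15/4b = 1530.612ms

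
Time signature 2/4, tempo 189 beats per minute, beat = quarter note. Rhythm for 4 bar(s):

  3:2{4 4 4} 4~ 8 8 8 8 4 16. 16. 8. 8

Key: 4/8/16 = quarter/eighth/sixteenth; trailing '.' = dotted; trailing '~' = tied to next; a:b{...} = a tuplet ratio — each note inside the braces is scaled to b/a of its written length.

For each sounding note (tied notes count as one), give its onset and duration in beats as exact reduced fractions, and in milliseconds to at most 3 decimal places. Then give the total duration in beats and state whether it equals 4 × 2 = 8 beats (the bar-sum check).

1) 0.0ms=0b +211.64ms=2/3b
2) 211.64ms=2/3b +211.64ms=2/3b
3) 423.28ms=4/3b +211.64ms=2/3b
4) 634.921ms=2b +476.19ms=3/2b
5) 1111.111ms=7/2b +158.73ms=1/2b
6) 1269.841ms=4b +158.73ms=1/2b
7) 1428.571ms=9/2b +158.73ms=1/2b
8) 1587.302ms=5b +317.46ms=1b
9) 1904.762ms=6b +119.048ms=3/8b
10) 2023.81ms=51/8b +119.048ms=3/8b
11) 2142.857ms=27/4b +238.095ms=3/4b
12) 2380.952ms=15/2b +158.73ms=1/2b
Σ=8b of 8 (189bpm 2/4) — PASS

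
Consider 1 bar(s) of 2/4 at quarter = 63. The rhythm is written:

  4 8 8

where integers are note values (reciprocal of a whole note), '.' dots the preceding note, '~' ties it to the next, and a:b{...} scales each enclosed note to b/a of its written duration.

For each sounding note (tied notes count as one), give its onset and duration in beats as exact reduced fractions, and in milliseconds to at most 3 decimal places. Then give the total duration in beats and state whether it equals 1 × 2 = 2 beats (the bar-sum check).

1) 0.0ms=0b +952.381ms=1b
2) 952.381ms=1b +476.19ms=1/2b
3) 1428.571ms=3/2b +476.19ms=1/2b
Σ=2b of 2 (63bpm 2/4) — PASS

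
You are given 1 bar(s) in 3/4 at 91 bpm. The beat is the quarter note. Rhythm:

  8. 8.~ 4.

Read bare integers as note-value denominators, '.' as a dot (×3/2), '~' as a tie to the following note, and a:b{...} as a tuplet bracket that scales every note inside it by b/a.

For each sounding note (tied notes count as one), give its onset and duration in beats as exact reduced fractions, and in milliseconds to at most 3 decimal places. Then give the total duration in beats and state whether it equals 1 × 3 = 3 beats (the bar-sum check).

1) 0.0ms=0b +494.505ms=3/4b
2) 494.505ms=3/4b +1483.516ms=9/4b
Σ=3b of 3 (91bpm 3/4) — PASS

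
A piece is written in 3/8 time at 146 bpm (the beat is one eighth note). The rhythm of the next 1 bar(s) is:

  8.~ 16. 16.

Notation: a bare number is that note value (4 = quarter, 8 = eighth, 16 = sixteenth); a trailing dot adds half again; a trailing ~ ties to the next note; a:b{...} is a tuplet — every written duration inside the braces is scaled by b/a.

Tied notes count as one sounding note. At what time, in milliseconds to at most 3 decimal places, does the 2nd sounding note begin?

note 2 onset = 9/4b = 924.658ms

1. 0.0ms @ 0 + 924.658ms (9/4)
2. 924.658ms @ 9/4 + 308.219ms (3/4)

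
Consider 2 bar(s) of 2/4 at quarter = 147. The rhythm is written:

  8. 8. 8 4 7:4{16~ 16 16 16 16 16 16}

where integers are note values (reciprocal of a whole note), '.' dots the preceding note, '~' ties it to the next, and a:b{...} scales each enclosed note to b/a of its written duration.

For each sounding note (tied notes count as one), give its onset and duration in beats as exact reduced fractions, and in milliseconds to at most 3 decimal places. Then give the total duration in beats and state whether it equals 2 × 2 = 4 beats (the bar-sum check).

1) 0.0ms=0b +306.122ms=3/4b
2) 306.122ms=3/4b +306.122ms=3/4b
3) 612.245ms=3/2b +204.082ms=1/2b
4) 816.327ms=2b +408.163ms=1b
5) 1224.49ms=3b +116.618ms=2/7b
6) 1341.108ms=23/7b +58.309ms=1/7b
7) 1399.417ms=24/7b +58.309ms=1/7b
8) 1457.726ms=25/7b +58.309ms=1/7b
9) 1516.035ms=26/7b +58.309ms=1/7b
10) 1574.344ms=27/7b +58.309ms=1/7b
Σ=4b of 4 (147bpm 2/4) — PASS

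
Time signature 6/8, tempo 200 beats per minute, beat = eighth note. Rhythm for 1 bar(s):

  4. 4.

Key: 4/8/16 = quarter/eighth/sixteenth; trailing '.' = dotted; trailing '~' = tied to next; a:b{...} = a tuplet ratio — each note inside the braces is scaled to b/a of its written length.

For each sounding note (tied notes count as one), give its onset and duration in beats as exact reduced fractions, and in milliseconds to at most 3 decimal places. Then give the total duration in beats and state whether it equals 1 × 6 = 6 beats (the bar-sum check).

1) 0.0ms=0b +900.0ms=3b
2) 900.0ms=3b +900.0ms=3b
Σ=6b of 6 (200bpm 6/8) — PASS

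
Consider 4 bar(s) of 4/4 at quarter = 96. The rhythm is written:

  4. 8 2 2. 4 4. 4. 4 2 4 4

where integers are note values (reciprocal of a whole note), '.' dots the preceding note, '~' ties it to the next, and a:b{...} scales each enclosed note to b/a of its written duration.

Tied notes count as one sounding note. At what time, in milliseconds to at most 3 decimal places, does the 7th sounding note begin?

1. 0.0ms @ 0 + 937.5ms (3/2)
2. 937.5ms @ 3/2 + 312.5ms (1/2)
3. 1250.0ms @ 2 + 1250.0ms (2)
4. 2500.0ms @ 4 + 1875.0ms (3)
5. 4375.0ms @ 7 + 625.0ms (1)
6. 5000.0ms @ 8 + 937.5ms (3/2)
7. 5937.5ms @ 19/2 + 937.5ms (3/2)
8. 6875.0ms @ 11 + 625.0ms (1)
9. 7500.0ms @ 12 + 1250.0ms (2)
10. 8750.0ms @ 14 + 625.0ms (1)
11. 9375.0ms @ 15 + 625.0ms (1)

note 7 onset = 19/2b = 5937.5ms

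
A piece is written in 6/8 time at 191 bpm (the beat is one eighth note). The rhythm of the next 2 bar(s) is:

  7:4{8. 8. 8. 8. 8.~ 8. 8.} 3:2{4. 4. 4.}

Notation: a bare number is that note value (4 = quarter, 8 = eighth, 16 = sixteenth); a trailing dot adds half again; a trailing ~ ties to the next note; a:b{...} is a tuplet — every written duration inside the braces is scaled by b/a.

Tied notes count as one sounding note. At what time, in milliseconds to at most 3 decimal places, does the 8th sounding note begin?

note 8 onset = 8b = 2513.089ms

1. 0.0ms @ 0 + 269.26ms (6/7)
2. 269.26ms @ 6/7 + 269.26ms (6/7)
3. 538.519ms @ 12/7 + 269.26ms (6/7)
4. 807.779ms @ 18/7 + 269.26ms (6/7)
5. 1077.038ms @ 24/7 + 538.519ms (12/7)
6. 1615.557ms @ 36/7 + 269.26ms (6/7)
7. 1884.817ms @ 6 + 628.272ms (2)
8. 2513.089ms @ 8 + 628.272ms (2)
9. 3141.361ms @ 10 + 628.272ms (2)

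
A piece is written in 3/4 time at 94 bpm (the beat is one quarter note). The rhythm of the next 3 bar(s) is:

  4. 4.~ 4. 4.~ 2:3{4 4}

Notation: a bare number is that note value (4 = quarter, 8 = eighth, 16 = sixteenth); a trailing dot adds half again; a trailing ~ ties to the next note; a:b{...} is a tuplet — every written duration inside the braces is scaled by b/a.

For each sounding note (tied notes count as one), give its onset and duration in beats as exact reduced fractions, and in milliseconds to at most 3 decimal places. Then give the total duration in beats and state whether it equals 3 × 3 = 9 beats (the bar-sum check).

1) 0.0ms=0b +957.447ms=3/2b
2) 957.447ms=3/2b +1914.894ms=3b
3) 2872.34ms=9/2b +1914.894ms=3b
4) 4787.234ms=15/2b +957.447ms=3/2b
Σ=9b of 9 (94bpm 3/4) — PASS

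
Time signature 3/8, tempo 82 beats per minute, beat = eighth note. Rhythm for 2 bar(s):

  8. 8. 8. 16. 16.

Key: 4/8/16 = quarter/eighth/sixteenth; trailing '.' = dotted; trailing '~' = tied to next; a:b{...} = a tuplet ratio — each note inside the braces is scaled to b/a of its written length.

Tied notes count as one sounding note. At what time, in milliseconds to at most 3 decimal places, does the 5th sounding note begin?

1. 0.0ms @ 0 + 1097.561ms (3/2)
2. 1097.561ms @ 3/2 + 1097.561ms (3/2)
3. 2195.122ms @ 3 + 1097.561ms (3/2)
4. 3292.683ms @ 9/2 + 548.78ms (3/4)
5. 3841.463ms @ 21/4 + 548.78ms (3/4)

note 5 onset = 21/4b = 3841.463ms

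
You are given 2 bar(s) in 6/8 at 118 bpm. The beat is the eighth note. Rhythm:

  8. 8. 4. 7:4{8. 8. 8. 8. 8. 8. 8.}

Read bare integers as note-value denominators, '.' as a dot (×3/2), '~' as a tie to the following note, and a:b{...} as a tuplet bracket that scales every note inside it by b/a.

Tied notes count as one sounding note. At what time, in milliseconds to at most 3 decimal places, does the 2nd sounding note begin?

note 2 onset = 3/2b = 762.712ms

1. 0.0ms @ 0 + 762.712ms (3/2)
2. 762.712ms @ 3/2 + 762.712ms (3/2)
3. 1525.424ms @ 3 + 1525.424ms (3)
4. 3050.847ms @ 6 + 435.835ms (6/7)
5. 3486.683ms @ 48/7 + 435.835ms (6/7)
6. 3922.518ms @ 54/7 + 435.835ms (6/7)
7. 4358.354ms @ 60/7 + 435.835ms (6/7)
8. 4794.189ms @ 66/7 + 435.835ms (6/7)
9. 5230.024ms @ 72/7 + 435.835ms (6/7)
10. 5665.86ms @ 78/7 + 435.835ms (6/7)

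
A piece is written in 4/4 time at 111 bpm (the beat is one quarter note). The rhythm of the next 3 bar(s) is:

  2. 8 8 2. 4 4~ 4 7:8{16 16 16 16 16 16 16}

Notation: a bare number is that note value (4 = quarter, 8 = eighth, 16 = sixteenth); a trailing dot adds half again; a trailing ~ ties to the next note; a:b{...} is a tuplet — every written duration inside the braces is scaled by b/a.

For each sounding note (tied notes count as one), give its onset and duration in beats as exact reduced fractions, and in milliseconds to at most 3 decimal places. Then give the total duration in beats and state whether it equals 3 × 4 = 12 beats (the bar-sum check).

1) 0.0ms=0b +1621.622ms=3b
2) 1621.622ms=3b +270.27ms=1/2b
3) 1891.892ms=7/2b +270.27ms=1/2b
4) 2162.162ms=4b +1621.622ms=3b
5) 3783.784ms=7b +540.541ms=1b
6) 4324.324ms=8b +1081.081ms=2b
7) 5405.405ms=10b +154.44ms=2/7b
8) 5559.846ms=72/7b +154.44ms=2/7b
9) 5714.286ms=74/7b +154.44ms=2/7b
10) 5868.726ms=76/7b +154.44ms=2/7b
11) 6023.166ms=78/7b +154.44ms=2/7b
12) 6177.606ms=80/7b +154.44ms=2/7b
13) 6332.046ms=82/7b +154.44ms=2/7b
Σ=12b of 12 (111bpm 4/4) — PASS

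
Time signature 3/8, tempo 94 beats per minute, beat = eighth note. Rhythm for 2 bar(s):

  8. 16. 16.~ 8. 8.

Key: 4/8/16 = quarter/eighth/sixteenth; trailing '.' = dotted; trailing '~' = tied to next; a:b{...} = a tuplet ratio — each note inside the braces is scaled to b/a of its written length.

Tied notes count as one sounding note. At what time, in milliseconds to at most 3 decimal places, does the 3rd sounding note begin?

note 3 onset = 9/4b = 1436.17ms

1. 0.0ms @ 0 + 957.447ms (3/2)
2. 957.447ms @ 3/2 + 478.723ms (3/4)
3. 1436.17ms @ 9/4 + 1436.17ms (9/4)
4. 2872.34ms @ 9/2 + 957.447ms (3/2)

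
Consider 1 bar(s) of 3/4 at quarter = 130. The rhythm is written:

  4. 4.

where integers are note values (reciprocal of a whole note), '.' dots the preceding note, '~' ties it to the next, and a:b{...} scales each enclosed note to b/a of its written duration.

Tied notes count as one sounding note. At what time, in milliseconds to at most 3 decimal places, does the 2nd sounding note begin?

note 2 onset = 3/2b = 692.308ms

1. 0.0ms @ 0 + 692.308ms (3/2)
2. 692.308ms @ 3/2 + 692.308ms (3/2)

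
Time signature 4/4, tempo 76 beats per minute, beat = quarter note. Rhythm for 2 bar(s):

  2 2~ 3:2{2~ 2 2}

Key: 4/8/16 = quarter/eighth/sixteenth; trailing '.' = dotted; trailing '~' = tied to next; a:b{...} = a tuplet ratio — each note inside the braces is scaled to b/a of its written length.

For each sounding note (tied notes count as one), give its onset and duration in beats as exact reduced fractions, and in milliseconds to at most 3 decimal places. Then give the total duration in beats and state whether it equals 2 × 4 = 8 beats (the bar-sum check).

1) 0.0ms=0b +1578.947ms=2b
2) 1578.947ms=2b +3684.211ms=14/3b
3) 5263.158ms=20/3b +1052.632ms=4/3b
Σ=8b of 8 (76bpm 4/4) — PASS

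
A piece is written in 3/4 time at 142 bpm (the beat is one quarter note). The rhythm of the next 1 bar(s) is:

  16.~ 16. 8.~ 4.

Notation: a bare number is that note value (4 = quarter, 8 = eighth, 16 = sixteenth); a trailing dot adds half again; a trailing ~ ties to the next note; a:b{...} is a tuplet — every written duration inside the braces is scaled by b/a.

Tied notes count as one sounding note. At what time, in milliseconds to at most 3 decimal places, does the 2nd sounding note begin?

note 2 onset = 3/4b = 316.901ms

1. 0.0ms @ 0 + 316.901ms (3/4)
2. 316.901ms @ 3/4 + 950.704ms (9/4)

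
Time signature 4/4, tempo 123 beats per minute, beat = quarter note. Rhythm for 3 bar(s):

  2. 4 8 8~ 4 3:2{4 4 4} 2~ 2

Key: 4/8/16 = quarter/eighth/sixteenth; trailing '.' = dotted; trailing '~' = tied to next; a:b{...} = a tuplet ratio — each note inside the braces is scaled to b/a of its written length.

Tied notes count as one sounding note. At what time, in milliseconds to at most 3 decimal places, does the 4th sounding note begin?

1. 0.0ms @ 0 + 1463.415ms (3)
2. 1463.415ms @ 3 + 487.805ms (1)
3. 1951.22ms @ 4 + 243.902ms (1/2)
4. 2195.122ms @ 9/2 + 731.707ms (3/2)
5. 2926.829ms @ 6 + 325.203ms (2/3)
6. 3252.033ms @ 20/3 + 325.203ms (2/3)
7. 3577.236ms @ 22/3 + 325.203ms (2/3)
8. 3902.439ms @ 8 + 1951.22ms (4)

note 4 onset = 9/2b = 2195.122ms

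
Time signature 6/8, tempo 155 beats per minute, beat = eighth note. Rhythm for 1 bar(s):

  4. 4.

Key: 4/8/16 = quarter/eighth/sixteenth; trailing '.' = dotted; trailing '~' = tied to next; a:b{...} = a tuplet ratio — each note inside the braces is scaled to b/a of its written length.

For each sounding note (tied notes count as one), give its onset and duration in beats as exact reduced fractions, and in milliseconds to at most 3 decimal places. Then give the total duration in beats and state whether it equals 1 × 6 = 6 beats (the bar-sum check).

1) 0.0ms=0b +1161.29ms=3b
2) 1161.29ms=3b +1161.29ms=3b
Σ=6b of 6 (155bpm 6/8) — PASS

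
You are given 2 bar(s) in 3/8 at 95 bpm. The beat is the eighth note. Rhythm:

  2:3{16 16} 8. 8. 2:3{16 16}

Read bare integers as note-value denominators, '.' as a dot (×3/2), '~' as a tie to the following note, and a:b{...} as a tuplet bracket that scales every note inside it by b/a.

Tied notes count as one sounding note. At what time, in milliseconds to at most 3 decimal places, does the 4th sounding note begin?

1. 0.0ms @ 0 + 473.684ms (3/4)
2. 473.684ms @ 3/4 + 473.684ms (3/4)
3. 947.368ms @ 3/2 + 947.368ms (3/2)
4. 1894.737ms @ 3 + 947.368ms (3/2)
5. 2842.105ms @ 9/2 + 473.684ms (3/4)
6. 3315.789ms @ 21/4 + 473.684ms (3/4)

note 4 onset = 3b = 1894.737ms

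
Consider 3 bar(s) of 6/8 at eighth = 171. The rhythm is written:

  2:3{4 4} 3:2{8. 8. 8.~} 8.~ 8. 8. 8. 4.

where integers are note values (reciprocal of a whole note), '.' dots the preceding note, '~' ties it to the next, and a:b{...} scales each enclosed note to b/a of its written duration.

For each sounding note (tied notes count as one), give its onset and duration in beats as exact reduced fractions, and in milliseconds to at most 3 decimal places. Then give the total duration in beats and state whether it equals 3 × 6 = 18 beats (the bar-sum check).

1) 0.0ms=0b +1052.632ms=3b
2) 1052.632ms=3b +1052.632ms=3b
3) 2105.263ms=6b +350.877ms=1b
4) 2456.14ms=7b +350.877ms=1b
5) 2807.018ms=8b +1403.509ms=4b
6) 4210.526ms=12b +526.316ms=3/2b
7) 4736.842ms=27/2b +526.316ms=3/2b
8) 5263.158ms=15b +1052.632ms=3b
Σ=18b of 18 (171bpm 6/8) — PASS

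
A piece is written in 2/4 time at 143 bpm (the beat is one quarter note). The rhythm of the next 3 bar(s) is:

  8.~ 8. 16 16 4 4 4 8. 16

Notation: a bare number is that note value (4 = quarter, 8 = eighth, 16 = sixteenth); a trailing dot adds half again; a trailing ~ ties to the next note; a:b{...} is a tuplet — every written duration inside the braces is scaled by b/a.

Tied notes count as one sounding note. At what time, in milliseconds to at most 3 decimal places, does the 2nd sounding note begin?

1. 0.0ms @ 0 + 629.371ms (3/2)
2. 629.371ms @ 3/2 + 104.895ms (1/4)
3. 734.266ms @ 7/4 + 104.895ms (1/4)
4. 839.161ms @ 2 + 419.58ms (1)
5. 1258.741ms @ 3 + 419.58ms (1)
6. 1678.322ms @ 4 + 419.58ms (1)
7. 2097.902ms @ 5 + 314.685ms (3/4)
8. 2412.587ms @ 23/4 + 104.895ms (1/4)

note 2 onset = 3/2b = 629.371ms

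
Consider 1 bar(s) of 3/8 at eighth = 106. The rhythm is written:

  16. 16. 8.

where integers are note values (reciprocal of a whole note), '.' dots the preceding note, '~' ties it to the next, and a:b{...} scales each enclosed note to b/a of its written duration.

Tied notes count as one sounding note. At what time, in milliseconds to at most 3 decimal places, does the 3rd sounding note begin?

1. 0.0ms @ 0 + 424.528ms (3/4)
2. 424.528ms @ 3/4 + 424.528ms (3/4)
3. 849.057ms @ 3/2 + 849.057ms (3/2)

note 3 onset = 3/2b = 849.057ms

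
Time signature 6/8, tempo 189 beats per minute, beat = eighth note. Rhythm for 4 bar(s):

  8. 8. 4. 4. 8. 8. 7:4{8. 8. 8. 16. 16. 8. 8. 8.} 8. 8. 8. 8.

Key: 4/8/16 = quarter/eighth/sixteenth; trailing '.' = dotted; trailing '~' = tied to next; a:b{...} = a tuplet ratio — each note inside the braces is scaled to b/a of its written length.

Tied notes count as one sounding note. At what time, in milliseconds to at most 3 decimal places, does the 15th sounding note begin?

1. 0.0ms @ 0 + 476.19ms (3/2)
2. 476.19ms @ 3/2 + 476.19ms (3/2)
3. 952.381ms @ 3 + 952.381ms (3)
4. 1904.762ms @ 6 + 952.381ms (3)
5. 2857.143ms @ 9 + 476.19ms (3/2)
6. 3333.333ms @ 21/2 + 476.19ms (3/2)
7. 3809.524ms @ 12 + 272.109ms (6/7)
8. 4081.633ms @ 90/7 + 272.109ms (6/7)
9. 4353.741ms @ 96/7 + 272.109ms (6/7)
10. 4625.85ms @ 102/7 + 136.054ms (3/7)
11. 4761.905ms @ 15 + 136.054ms (3/7)
12. 4897.959ms @ 108/7 + 272.109ms (6/7)
13. 5170.068ms @ 114/7 + 272.109ms (6/7)
14. 5442.177ms @ 120/7 + 272.109ms (6/7)
15. 5714.286ms @ 18 + 476.19ms (3/2)
16. 6190.476ms @ 39/2 + 476.19ms (3/2)
17. 6666.667ms @ 21 + 476.19ms (3/2)
18. 7142.857ms @ 45/2 + 476.19ms (3/2)

note 15 onset = 18b = 5714.286ms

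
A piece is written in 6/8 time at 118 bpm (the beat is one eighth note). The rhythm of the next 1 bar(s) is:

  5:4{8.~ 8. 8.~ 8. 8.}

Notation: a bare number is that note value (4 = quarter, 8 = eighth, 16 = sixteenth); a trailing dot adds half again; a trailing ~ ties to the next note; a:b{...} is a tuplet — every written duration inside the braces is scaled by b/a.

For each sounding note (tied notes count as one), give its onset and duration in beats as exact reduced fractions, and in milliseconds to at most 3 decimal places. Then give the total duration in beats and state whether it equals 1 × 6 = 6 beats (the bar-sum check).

1) 0.0ms=0b +1220.339ms=12/5b
2) 1220.339ms=12/5b +1220.339ms=12/5b
3) 2440.678ms=24/5b +610.169ms=6/5b
Σ=6b of 6 (118bpm 6/8) — PASS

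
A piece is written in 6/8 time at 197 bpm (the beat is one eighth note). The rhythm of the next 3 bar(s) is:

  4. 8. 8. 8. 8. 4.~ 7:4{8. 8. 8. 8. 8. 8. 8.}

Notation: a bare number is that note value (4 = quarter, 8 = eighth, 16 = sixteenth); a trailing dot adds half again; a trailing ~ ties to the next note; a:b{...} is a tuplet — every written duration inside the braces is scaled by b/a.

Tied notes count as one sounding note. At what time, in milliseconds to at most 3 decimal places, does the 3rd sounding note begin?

1. 0.0ms @ 0 + 913.706ms (3)
2. 913.706ms @ 3 + 456.853ms (3/2)
3. 1370.558ms @ 9/2 + 456.853ms (3/2)
4. 1827.411ms @ 6 + 456.853ms (3/2)
5. 2284.264ms @ 15/2 + 456.853ms (3/2)
6. 2741.117ms @ 9 + 1174.764ms (27/7)
7. 3915.881ms @ 90/7 + 261.059ms (6/7)
8. 4176.94ms @ 96/7 + 261.059ms (6/7)
9. 4437.999ms @ 102/7 + 261.059ms (6/7)
10. 4699.057ms @ 108/7 + 261.059ms (6/7)
11. 4960.116ms @ 114/7 + 261.059ms (6/7)
12. 5221.175ms @ 120/7 + 261.059ms (6/7)

note 3 onset = 9/2b = 1370.558ms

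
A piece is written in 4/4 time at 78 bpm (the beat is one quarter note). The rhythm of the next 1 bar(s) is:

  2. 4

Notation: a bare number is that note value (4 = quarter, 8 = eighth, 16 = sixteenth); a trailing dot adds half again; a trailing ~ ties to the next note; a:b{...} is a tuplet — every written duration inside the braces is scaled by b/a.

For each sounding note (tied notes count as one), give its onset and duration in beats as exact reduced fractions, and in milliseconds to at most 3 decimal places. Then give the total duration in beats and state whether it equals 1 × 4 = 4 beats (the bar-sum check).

1) 0.0ms=0b +2307.692ms=3b
2) 2307.692ms=3b +769.231ms=1b
Σ=4b of 4 (78bpm 4/4) — PASS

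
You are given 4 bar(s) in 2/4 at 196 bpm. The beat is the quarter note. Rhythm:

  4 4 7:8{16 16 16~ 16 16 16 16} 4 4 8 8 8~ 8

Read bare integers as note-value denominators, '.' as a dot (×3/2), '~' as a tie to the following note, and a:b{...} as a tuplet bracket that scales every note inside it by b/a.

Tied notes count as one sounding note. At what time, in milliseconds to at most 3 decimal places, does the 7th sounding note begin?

note 7 onset = 24/7b = 1049.563ms

1. 0.0ms @ 0 + 306.122ms (1)
2. 306.122ms @ 1 + 306.122ms (1)
3. 612.245ms @ 2 + 87.464ms (2/7)
4. 699.708ms @ 16/7 + 87.464ms (2/7)
5. 787.172ms @ 18/7 + 174.927ms (4/7)
6. 962.099ms @ 22/7 + 87.464ms (2/7)
7. 1049.563ms @ 24/7 + 87.464ms (2/7)
8. 1137.026ms @ 26/7 + 87.464ms (2/7)
9. 1224.49ms @ 4 + 306.122ms (1)
10. 1530.612ms @ 5 + 306.122ms (1)
11. 1836.735ms @ 6 + 153.061ms (1/2)
12. 1989.796ms @ 13/2 + 153.061ms (1/2)
13. 2142.857ms @ 7 + 306.122ms (1)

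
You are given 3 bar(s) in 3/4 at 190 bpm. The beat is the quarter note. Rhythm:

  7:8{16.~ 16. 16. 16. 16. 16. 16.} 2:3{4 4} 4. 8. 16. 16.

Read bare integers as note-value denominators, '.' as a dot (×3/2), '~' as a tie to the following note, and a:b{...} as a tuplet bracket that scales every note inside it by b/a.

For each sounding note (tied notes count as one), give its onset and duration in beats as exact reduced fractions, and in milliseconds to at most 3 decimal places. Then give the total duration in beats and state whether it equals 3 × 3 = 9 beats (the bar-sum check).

1) 0.0ms=0b +270.677ms=6/7b
2) 270.677ms=6/7b +135.338ms=3/7b
3) 406.015ms=9/7b +135.338ms=3/7b
4) 541.353ms=12/7b +135.338ms=3/7b
5) 676.692ms=15/7b +135.338ms=3/7b
6) 812.03ms=18/7b +135.338ms=3/7b
7) 947.368ms=3b +473.684ms=3/2b
8) 1421.053ms=9/2b +473.684ms=3/2b
9) 1894.737ms=6b +473.684ms=3/2b
10) 2368.421ms=15/2b +236.842ms=3/4b
11) 2605.263ms=33/4b +118.421ms=3/8b
12) 2723.684ms=69/8b +118.421ms=3/8b
Σ=9b of 9 (190bpm 3/4) — PASS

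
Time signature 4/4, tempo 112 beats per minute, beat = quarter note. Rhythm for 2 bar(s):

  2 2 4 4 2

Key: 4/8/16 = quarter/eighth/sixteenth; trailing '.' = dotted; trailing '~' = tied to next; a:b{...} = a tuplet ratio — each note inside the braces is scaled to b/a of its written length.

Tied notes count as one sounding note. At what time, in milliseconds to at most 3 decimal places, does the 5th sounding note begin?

note 5 onset = 6b = 3214.286ms

1. 0.0ms @ 0 + 1071.429ms (2)
2. 1071.429ms @ 2 + 1071.429ms (2)
3. 2142.857ms @ 4 + 535.714ms (1)
4. 2678.571ms @ 5 + 535.714ms (1)
5. 3214.286ms @ 6 + 1071.429ms (2)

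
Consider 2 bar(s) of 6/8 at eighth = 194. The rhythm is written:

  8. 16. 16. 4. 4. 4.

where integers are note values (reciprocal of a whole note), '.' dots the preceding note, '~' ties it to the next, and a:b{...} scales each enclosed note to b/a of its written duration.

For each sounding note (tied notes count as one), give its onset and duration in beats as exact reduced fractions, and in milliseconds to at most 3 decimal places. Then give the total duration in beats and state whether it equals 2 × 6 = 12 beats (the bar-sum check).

1) 0.0ms=0b +463.918ms=3/2b
2) 463.918ms=3/2b +231.959ms=3/4b
3) 695.876ms=9/4b +231.959ms=3/4b
4) 927.835ms=3b +927.835ms=3b
5) 1855.67ms=6b +927.835ms=3b
6) 2783.505ms=9b +927.835ms=3b
Σ=12b of 12 (194bpm 6/8) — PASS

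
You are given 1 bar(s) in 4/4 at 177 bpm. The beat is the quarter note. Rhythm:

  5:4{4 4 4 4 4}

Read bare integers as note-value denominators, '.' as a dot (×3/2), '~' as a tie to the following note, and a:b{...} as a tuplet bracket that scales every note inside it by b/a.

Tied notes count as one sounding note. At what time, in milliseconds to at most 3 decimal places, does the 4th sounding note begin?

note 4 onset = 12/5b = 813.559ms

1. 0.0ms @ 0 + 271.186ms (4/5)
2. 271.186ms @ 4/5 + 271.186ms (4/5)
3. 542.373ms @ 8/5 + 271.186ms (4/5)
4. 813.559ms @ 12/5 + 271.186ms (4/5)
5. 1084.746ms @ 16/5 + 271.186ms (4/5)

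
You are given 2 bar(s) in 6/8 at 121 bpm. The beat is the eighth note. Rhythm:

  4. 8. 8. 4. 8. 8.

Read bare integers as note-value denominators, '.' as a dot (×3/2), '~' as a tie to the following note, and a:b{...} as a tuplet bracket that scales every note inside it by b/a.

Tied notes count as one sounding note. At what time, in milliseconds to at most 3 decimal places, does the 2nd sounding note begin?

1. 0.0ms @ 0 + 1487.603ms (3)
2. 1487.603ms @ 3 + 743.802ms (3/2)
3. 2231.405ms @ 9/2 + 743.802ms (3/2)
4. 2975.207ms @ 6 + 1487.603ms (3)
5. 4462.81ms @ 9 + 743.802ms (3/2)
6. 5206.612ms @ 21/2 + 743.802ms (3/2)

note 2 onset = 3b = 1487.603ms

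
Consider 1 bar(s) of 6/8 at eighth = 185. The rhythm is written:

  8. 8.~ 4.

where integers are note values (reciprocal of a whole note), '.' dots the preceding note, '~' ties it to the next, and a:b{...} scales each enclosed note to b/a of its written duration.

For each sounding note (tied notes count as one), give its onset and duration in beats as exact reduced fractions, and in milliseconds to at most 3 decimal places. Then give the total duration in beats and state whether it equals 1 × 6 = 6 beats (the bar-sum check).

1) 0.0ms=0b +486.486ms=3/2b
2) 486.486ms=3/2b +1459.459ms=9/2b
Σ=6b of 6 (185bpm 6/8) — PASS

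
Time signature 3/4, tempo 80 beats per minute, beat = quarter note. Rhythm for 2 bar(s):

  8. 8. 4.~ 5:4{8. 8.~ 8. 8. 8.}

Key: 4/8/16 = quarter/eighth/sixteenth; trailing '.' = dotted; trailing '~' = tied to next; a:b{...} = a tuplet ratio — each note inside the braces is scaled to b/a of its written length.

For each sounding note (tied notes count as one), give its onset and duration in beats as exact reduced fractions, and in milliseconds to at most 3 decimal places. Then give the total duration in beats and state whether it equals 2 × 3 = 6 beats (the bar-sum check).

1) 0.0ms=0b +562.5ms=3/4b
2) 562.5ms=3/4b +562.5ms=3/4b
3) 1125.0ms=3/2b +1575.0ms=21/10b
4) 2700.0ms=18/5b +900.0ms=6/5b
5) 3600.0ms=24/5b +450.0ms=3/5b
6) 4050.0ms=27/5b +450.0ms=3/5b
Σ=6b of 6 (80bpm 3/4) — PASS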